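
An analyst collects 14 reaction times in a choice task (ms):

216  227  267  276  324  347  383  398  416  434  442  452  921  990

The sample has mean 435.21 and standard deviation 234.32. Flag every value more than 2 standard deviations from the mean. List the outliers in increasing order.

921, 990

Cutoffs at x̄ ± 2s: 435.21 ± 2·234.32 = [-33.43, 903.85].
921: z = 2.07, |z| > 2 → outlier.
990: z = 2.37, |z| > 2 → outlier.
Every other value lies within [-33.43, 903.85].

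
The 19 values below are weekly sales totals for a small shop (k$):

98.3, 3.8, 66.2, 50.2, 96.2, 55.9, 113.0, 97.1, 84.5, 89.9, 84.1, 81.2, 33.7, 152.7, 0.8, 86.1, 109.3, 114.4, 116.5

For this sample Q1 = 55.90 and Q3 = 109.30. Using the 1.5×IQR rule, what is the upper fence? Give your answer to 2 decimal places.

IQR = Q3 − Q1 = 109.30 − 55.90 = 53.40.
Lower fence = Q1 − 1.5·IQR = 55.90 − 80.10 = -24.20.
Upper fence = Q3 + 1.5·IQR = 109.30 + 80.10 = 189.40.

189.40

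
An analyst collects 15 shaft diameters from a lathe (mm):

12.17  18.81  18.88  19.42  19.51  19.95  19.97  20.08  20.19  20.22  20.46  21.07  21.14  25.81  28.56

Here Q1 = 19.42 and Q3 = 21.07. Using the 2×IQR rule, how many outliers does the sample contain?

3

IQR = 1.65; fences at 19.42 − 3.30 = 16.12 and 21.07 + 3.30 = 24.37.
Outside the cutoffs: 12.17, 25.81, 28.56.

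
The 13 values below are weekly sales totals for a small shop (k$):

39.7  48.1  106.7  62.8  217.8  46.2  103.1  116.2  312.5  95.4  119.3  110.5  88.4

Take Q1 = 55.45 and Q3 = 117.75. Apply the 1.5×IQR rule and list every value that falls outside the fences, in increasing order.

217.8, 312.5

IQR = Q3 − Q1 = 117.75 − 55.45 = 62.30.
Lower fence = Q1 − 1.5·IQR = 55.45 − 93.45 = -38.00.
Upper fence = Q3 + 1.5·IQR = 117.75 + 93.45 = 211.20.
217.8 > 211.20 → outlier.
312.5 > 211.20 → outlier.
All remaining values lie within [-38.00, 211.20].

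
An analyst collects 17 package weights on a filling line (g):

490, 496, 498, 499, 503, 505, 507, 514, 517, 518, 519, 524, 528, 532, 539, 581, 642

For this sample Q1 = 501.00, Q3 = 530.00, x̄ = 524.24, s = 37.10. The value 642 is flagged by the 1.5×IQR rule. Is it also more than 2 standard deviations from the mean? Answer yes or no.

z = (642 − 524.24) / 37.10 = 3.17.
|z| = 3.17 > 2.

yes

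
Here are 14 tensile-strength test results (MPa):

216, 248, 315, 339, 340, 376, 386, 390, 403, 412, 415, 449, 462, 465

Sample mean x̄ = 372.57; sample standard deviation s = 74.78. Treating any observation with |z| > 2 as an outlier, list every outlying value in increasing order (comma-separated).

Cutoffs at x̄ ± 2s: 372.57 ± 2·74.78 = [223.01, 522.13].
216: z = -2.09, |z| > 2 → outlier.
Every other value lies within [223.01, 522.13].

216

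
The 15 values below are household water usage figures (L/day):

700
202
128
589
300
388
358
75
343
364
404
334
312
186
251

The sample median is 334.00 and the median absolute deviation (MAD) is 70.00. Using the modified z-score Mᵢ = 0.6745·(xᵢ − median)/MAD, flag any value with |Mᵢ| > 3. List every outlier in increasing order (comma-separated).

|Mᵢ| > 3 ⇔ |xᵢ − 334.00| > 3·70.00/0.6745 = 311.34.
So outliers lie outside [22.66, 645.34].
700: M = 3.53 → outlier.

700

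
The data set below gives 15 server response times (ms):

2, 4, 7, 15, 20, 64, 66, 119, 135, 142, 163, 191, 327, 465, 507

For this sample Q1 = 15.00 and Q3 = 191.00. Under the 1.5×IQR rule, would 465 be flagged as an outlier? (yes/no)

IQR = Q3 − Q1 = 191.00 − 15.00 = 176.00.
Lower fence = Q1 − 1.5·IQR = 15.00 − 264.00 = -249.00.
Upper fence = Q3 + 1.5·IQR = 191.00 + 264.00 = 455.00.
465 lies above the upper fence.

yes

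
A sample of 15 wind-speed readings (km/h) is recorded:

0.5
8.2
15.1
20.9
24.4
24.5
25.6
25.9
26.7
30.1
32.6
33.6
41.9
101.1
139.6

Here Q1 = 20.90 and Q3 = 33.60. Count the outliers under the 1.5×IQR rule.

IQR = 12.70; fences at 20.90 − 19.05 = 1.85 and 33.60 + 19.05 = 52.65.
Outside the cutoffs: 0.5, 101.1, 139.6.

3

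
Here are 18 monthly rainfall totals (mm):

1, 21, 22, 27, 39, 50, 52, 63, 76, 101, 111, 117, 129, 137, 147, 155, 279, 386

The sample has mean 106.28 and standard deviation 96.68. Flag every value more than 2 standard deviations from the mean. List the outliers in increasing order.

Cutoffs at x̄ ± 2s: 106.28 ± 2·96.68 = [-87.08, 299.64].
386: z = 2.89, |z| > 2 → outlier.
Every other value lies within [-87.08, 299.64].

386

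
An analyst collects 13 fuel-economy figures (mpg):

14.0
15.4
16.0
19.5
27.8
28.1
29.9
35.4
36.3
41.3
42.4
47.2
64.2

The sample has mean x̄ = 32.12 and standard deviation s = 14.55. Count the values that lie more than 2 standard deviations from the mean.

1

Cutoffs: x̄ ± 2s = [3.02, 61.22].
Outside the cutoffs: 64.2.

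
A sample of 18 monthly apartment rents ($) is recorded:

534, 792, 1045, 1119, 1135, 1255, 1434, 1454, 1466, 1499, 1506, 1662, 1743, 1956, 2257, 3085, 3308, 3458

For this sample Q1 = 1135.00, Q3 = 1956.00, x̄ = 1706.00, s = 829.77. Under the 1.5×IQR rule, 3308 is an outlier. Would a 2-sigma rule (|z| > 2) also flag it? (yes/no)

z = (3308 − 1706.00) / 829.77 = 1.93.
|z| = 1.93 ≤ 2.

no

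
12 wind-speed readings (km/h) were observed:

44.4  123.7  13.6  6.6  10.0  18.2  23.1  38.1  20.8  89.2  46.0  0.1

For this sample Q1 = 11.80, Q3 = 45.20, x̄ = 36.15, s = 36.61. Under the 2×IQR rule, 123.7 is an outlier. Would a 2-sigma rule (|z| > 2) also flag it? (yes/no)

yes

z = (123.7 − 36.15) / 36.61 = 2.39.
|z| = 2.39 > 2.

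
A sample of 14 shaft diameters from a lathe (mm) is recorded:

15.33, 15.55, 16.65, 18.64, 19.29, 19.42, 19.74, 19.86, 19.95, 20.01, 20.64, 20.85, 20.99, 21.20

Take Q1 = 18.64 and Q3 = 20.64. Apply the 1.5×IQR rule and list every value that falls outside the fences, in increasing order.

IQR = Q3 − Q1 = 20.64 − 18.64 = 2.00.
Lower fence = Q1 − 1.5·IQR = 18.64 − 3.00 = 15.64.
Upper fence = Q3 + 1.5·IQR = 20.64 + 3.00 = 23.64.
15.33 < 15.64 → outlier.
15.55 < 15.64 → outlier.
All remaining values lie within [15.64, 23.64].

15.33, 15.55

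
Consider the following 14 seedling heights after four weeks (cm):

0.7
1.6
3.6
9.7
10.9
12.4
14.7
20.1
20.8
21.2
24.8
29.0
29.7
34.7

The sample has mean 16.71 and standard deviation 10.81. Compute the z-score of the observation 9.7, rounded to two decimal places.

z = (9.7 − 16.71) / 10.81 = -0.65.

-0.65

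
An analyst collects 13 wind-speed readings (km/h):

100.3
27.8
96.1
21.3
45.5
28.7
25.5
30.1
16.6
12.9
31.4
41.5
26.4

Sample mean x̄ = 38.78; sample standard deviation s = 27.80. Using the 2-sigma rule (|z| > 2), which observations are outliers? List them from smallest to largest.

96.1, 100.3

Cutoffs at x̄ ± 2s: 38.78 ± 2·27.80 = [-16.82, 94.38].
96.1: z = 2.06, |z| > 2 → outlier.
100.3: z = 2.21, |z| > 2 → outlier.
Every other value lies within [-16.82, 94.38].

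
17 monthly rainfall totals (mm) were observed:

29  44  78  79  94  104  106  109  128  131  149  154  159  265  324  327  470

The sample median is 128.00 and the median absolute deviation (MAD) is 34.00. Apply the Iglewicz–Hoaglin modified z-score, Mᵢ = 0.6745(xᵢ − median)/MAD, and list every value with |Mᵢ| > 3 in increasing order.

324, 327, 470

|Mᵢ| > 3 ⇔ |xᵢ − 128.00| > 3·34.00/0.6745 = 151.22.
So outliers lie outside [-23.22, 279.22].
324: M = 3.89 → outlier.
327: M = 3.95 → outlier.
470: M = 6.78 → outlier.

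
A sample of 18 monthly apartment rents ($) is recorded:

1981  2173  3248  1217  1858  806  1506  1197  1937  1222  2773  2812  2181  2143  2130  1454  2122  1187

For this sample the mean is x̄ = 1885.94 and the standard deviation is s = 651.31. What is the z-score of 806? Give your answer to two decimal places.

-1.66

z = (806 − 1885.94) / 651.31 = -1.66.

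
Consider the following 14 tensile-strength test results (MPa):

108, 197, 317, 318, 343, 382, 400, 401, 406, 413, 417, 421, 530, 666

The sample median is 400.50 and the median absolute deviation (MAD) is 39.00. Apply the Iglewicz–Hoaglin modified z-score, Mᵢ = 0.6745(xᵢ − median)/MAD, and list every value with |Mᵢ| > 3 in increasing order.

108, 197, 666

|Mᵢ| > 3 ⇔ |xᵢ − 400.50| > 3·39.00/0.6745 = 173.46.
So outliers lie outside [227.04, 573.96].
108: M = -5.06 → outlier.
197: M = -3.52 → outlier.
666: M = 4.59 → outlier.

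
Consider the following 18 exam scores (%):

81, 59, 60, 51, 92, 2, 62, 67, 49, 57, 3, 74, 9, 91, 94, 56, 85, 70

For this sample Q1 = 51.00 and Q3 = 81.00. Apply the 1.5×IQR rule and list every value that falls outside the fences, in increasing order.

2, 3

IQR = Q3 − Q1 = 81.00 − 51.00 = 30.00.
Lower fence = Q1 − 1.5·IQR = 51.00 − 45.00 = 6.00.
Upper fence = Q3 + 1.5·IQR = 81.00 + 45.00 = 126.00.
2 < 6.00 → outlier.
3 < 6.00 → outlier.
All remaining values lie within [6.00, 126.00].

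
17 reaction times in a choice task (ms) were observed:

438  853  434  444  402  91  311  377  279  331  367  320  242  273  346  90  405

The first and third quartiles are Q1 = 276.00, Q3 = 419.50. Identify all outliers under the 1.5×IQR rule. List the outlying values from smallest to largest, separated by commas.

IQR = Q3 − Q1 = 419.50 − 276.00 = 143.50.
Lower fence = Q1 − 1.5·IQR = 276.00 − 215.25 = 60.75.
Upper fence = Q3 + 1.5·IQR = 419.50 + 215.25 = 634.75.
853 > 634.75 → outlier.
All remaining values lie within [60.75, 634.75].

853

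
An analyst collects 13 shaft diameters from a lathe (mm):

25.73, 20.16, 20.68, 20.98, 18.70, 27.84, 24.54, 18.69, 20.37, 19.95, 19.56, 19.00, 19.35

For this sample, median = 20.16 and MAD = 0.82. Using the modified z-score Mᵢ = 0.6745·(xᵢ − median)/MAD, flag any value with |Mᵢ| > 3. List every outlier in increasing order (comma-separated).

|Mᵢ| > 3 ⇔ |xᵢ − 20.16| > 3·0.82/0.6745 = 3.65.
So outliers lie outside [16.51, 23.81].
24.54: M = 3.60 → outlier.
25.73: M = 4.58 → outlier.
27.84: M = 6.32 → outlier.

24.54, 25.73, 27.84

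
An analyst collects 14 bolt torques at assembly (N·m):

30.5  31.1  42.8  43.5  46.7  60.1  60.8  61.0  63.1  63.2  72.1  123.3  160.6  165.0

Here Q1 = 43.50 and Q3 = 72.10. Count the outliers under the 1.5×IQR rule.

IQR = 28.60; fences at 43.50 − 42.90 = 0.60 and 72.10 + 42.90 = 115.00.
Outside the cutoffs: 123.3, 160.6, 165.0.

3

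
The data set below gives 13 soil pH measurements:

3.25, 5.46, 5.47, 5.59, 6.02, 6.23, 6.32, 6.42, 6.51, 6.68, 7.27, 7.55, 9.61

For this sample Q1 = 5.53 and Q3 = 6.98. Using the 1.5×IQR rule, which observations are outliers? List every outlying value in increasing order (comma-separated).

3.25, 9.61

IQR = Q3 − Q1 = 6.98 − 5.53 = 1.45.
Lower fence = Q1 − 1.5·IQR = 5.53 − 2.175 = 3.355.
Upper fence = Q3 + 1.5·IQR = 6.98 + 2.175 = 9.155.
3.25 < 3.355 → outlier.
9.61 > 9.155 → outlier.
All remaining values lie within [3.355, 9.155].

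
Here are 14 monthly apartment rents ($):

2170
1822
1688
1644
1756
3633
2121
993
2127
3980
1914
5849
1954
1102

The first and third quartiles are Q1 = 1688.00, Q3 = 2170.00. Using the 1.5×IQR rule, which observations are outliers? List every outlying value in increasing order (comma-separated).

IQR = Q3 − Q1 = 2170.00 − 1688.00 = 482.00.
Lower fence = Q1 − 1.5·IQR = 1688.00 − 723.00 = 965.00.
Upper fence = Q3 + 1.5·IQR = 2170.00 + 723.00 = 2893.00.
3633 > 2893.00 → outlier.
3980 > 2893.00 → outlier.
5849 > 2893.00 → outlier.
All remaining values lie within [965.00, 2893.00].

3633, 3980, 5849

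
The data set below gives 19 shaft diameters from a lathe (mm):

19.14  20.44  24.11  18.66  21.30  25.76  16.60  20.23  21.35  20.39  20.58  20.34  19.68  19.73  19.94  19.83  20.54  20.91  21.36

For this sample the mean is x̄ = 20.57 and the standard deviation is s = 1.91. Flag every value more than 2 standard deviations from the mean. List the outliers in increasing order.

16.60, 25.76

Cutoffs at x̄ ± 2s: 20.57 ± 2·1.91 = [16.75, 24.39].
16.60: z = -2.08, |z| > 2 → outlier.
25.76: z = 2.72, |z| > 2 → outlier.
Every other value lies within [16.75, 24.39].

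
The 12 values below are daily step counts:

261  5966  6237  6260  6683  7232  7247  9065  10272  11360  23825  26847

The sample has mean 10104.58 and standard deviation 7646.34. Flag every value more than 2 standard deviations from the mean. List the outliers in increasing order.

Cutoffs at x̄ ± 2s: 10104.58 ± 2·7646.34 = [-5188.10, 25397.26].
26847: z = 2.19, |z| > 2 → outlier.
Every other value lies within [-5188.10, 25397.26].

26847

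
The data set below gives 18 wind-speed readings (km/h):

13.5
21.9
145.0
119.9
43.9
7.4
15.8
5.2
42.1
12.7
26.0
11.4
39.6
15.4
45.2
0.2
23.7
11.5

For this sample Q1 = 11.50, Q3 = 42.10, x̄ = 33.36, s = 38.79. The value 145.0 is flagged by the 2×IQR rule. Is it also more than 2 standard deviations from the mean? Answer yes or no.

yes

z = (145.0 − 33.36) / 38.79 = 2.88.
|z| = 2.88 > 2.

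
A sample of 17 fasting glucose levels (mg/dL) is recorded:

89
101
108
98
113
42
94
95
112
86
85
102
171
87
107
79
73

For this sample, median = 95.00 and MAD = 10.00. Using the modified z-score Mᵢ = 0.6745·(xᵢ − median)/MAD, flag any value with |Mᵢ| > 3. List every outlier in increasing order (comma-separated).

|Mᵢ| > 3 ⇔ |xᵢ − 95.00| > 3·10.00/0.6745 = 44.48.
So outliers lie outside [50.52, 139.48].
42: M = -3.57 → outlier.
171: M = 5.13 → outlier.

42, 171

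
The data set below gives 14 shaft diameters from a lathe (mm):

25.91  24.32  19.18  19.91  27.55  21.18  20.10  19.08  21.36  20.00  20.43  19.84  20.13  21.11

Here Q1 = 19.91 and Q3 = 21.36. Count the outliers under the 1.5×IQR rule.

IQR = 1.45; fences at 19.91 − 2.175 = 17.735 and 21.36 + 2.175 = 23.535.
Outside the cutoffs: 24.32, 25.91, 27.55.

3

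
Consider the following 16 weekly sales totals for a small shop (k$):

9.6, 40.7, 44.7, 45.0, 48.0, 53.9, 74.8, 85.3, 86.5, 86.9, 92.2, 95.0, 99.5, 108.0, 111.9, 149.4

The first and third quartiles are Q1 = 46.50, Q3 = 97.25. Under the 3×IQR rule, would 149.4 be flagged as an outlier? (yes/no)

IQR = Q3 − Q1 = 97.25 − 46.50 = 50.75.
Lower fence = Q1 − 3·IQR = 46.50 − 152.25 = -105.75.
Upper fence = Q3 + 3·IQR = 97.25 + 152.25 = 249.50.
149.4 lies within [-105.75, 249.50].

no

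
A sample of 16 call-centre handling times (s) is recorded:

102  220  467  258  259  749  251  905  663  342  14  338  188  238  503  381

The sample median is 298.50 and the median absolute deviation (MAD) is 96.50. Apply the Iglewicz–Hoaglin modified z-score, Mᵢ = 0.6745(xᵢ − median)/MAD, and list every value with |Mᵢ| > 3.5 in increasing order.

|Mᵢ| > 3.5 ⇔ |xᵢ − 298.50| > 3.5·96.50/0.6745 = 500.74.
So outliers lie outside [-202.24, 799.24].
905: M = 4.24 → outlier.

905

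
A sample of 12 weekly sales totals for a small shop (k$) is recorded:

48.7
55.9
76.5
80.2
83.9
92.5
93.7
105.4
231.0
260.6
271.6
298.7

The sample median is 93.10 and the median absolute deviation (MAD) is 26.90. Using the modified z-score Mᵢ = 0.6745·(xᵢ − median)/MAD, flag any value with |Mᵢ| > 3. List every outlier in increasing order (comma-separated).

231.0, 260.6, 271.6, 298.7

|Mᵢ| > 3 ⇔ |xᵢ − 93.10| > 3·26.90/0.6745 = 119.64.
So outliers lie outside [-26.54, 212.74].
231.0: M = 3.46 → outlier.
260.6: M = 4.20 → outlier.
271.6: M = 4.48 → outlier.
298.7: M = 5.16 → outlier.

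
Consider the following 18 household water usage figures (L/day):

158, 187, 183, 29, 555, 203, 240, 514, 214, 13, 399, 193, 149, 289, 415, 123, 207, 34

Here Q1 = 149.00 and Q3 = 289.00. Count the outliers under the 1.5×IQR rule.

IQR = 140.00; fences at 149.00 − 210.00 = -61.00 and 289.00 + 210.00 = 499.00.
Outside the cutoffs: 514, 555.

2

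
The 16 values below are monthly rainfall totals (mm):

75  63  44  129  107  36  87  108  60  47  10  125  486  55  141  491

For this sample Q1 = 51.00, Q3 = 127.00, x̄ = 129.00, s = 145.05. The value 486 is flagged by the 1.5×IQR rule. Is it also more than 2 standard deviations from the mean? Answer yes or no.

yes

z = (486 − 129.00) / 145.05 = 2.46.
|z| = 2.46 > 2.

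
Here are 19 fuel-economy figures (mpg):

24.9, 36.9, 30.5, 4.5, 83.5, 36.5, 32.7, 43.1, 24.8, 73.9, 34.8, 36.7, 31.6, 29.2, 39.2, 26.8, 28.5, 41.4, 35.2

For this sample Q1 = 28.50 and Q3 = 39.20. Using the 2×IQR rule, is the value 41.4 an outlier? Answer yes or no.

IQR = Q3 − Q1 = 39.20 − 28.50 = 10.70.
Lower fence = Q1 − 2·IQR = 28.50 − 21.40 = 7.10.
Upper fence = Q3 + 2·IQR = 39.20 + 21.40 = 60.60.
41.4 lies within [7.10, 60.60].

no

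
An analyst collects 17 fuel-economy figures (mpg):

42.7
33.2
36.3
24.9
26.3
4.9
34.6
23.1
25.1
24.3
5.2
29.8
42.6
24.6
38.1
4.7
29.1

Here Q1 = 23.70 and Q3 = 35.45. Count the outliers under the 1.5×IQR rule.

IQR = 11.75; fences at 23.70 − 17.625 = 6.075 and 35.45 + 17.625 = 53.075.
Outside the cutoffs: 4.7, 4.9, 5.2.

3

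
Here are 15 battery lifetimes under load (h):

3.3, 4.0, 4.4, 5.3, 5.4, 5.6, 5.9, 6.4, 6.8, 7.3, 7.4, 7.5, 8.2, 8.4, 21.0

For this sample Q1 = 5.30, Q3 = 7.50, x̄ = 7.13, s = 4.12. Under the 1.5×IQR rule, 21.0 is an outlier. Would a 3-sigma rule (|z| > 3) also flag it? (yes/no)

yes

z = (21.0 − 7.13) / 4.12 = 3.37.
|z| = 3.37 > 3.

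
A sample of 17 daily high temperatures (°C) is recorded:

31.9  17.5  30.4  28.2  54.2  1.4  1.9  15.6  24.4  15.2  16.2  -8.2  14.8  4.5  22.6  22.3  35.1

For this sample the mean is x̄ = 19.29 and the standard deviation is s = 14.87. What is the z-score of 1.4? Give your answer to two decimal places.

-1.20

z = (1.4 − 19.29) / 14.87 = -1.20.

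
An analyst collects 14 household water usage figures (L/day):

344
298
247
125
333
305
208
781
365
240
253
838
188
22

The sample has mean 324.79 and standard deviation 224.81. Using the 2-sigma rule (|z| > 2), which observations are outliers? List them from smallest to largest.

781, 838

Cutoffs at x̄ ± 2s: 324.79 ± 2·224.81 = [-124.83, 774.41].
781: z = 2.03, |z| > 2 → outlier.
838: z = 2.28, |z| > 2 → outlier.
Every other value lies within [-124.83, 774.41].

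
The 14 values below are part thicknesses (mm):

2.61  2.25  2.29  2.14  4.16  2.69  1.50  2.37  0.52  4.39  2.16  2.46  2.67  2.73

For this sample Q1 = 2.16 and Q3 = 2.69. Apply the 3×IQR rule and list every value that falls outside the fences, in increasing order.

0.52, 4.39

IQR = Q3 − Q1 = 2.69 − 2.16 = 0.53.
Lower fence = Q1 − 3·IQR = 2.16 − 1.59 = 0.57.
Upper fence = Q3 + 3·IQR = 2.69 + 1.59 = 4.28.
0.52 < 0.57 → outlier.
4.39 > 4.28 → outlier.
All remaining values lie within [0.57, 4.28].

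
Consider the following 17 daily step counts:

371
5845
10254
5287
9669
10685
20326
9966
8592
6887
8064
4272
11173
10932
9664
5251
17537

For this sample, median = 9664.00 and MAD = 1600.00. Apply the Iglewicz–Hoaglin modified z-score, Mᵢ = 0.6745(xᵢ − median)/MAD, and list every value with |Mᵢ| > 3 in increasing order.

371, 17537, 20326

|Mᵢ| > 3 ⇔ |xᵢ − 9664.00| > 3·1600.00/0.6745 = 7116.38.
So outliers lie outside [2547.62, 16780.38].
371: M = -3.92 → outlier.
17537: M = 3.32 → outlier.
20326: M = 4.49 → outlier.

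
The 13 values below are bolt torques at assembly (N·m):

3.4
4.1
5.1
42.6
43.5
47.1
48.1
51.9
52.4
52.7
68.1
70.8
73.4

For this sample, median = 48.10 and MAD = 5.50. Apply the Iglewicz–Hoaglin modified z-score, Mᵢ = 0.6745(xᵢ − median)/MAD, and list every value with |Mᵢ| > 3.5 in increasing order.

|Mᵢ| > 3.5 ⇔ |xᵢ − 48.10| > 3.5·5.50/0.6745 = 28.54.
So outliers lie outside [19.56, 76.64].
3.4: M = -5.48 → outlier.
4.1: M = -5.40 → outlier.
5.1: M = -5.27 → outlier.

3.4, 4.1, 5.1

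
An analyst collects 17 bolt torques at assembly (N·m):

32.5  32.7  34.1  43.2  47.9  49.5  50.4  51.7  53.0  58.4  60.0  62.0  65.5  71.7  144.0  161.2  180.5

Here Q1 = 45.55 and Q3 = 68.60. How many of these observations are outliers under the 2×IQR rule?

IQR = 23.05; fences at 45.55 − 46.10 = -0.55 and 68.60 + 46.10 = 114.70.
Outside the cutoffs: 144.0, 161.2, 180.5.

3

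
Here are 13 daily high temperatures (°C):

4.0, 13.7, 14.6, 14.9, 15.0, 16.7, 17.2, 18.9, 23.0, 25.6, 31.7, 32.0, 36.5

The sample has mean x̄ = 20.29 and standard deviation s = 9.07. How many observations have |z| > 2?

Cutoffs: x̄ ± 2s = [2.15, 38.43].
Every value lies within the cutoffs.

0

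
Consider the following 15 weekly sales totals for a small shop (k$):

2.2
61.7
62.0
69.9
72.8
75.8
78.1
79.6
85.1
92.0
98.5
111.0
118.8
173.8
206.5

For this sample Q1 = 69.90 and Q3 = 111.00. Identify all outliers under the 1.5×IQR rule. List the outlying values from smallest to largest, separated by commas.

IQR = Q3 − Q1 = 111.00 − 69.90 = 41.10.
Lower fence = Q1 − 1.5·IQR = 69.90 − 61.65 = 8.25.
Upper fence = Q3 + 1.5·IQR = 111.00 + 61.65 = 172.65.
2.2 < 8.25 → outlier.
173.8 > 172.65 → outlier.
206.5 > 172.65 → outlier.
All remaining values lie within [8.25, 172.65].

2.2, 173.8, 206.5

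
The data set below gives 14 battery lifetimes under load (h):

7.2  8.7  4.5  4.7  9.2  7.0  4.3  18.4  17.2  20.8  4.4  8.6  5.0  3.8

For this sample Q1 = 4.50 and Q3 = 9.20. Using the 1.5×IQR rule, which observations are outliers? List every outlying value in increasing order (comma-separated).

IQR = Q3 − Q1 = 9.20 − 4.50 = 4.70.
Lower fence = Q1 − 1.5·IQR = 4.50 − 7.05 = -2.55.
Upper fence = Q3 + 1.5·IQR = 9.20 + 7.05 = 16.25.
17.2 > 16.25 → outlier.
18.4 > 16.25 → outlier.
20.8 > 16.25 → outlier.
All remaining values lie within [-2.55, 16.25].

17.2, 18.4, 20.8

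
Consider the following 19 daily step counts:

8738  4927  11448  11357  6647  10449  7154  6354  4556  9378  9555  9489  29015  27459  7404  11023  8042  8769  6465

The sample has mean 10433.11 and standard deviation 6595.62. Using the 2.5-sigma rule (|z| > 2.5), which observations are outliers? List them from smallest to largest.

27459, 29015

Cutoffs at x̄ ± 2.5s: 10433.11 ± 2.5·6595.62 = [-6055.94, 26922.16].
27459: z = 2.58, |z| > 2.5 → outlier.
29015: z = 2.82, |z| > 2.5 → outlier.
Every other value lies within [-6055.94, 26922.16].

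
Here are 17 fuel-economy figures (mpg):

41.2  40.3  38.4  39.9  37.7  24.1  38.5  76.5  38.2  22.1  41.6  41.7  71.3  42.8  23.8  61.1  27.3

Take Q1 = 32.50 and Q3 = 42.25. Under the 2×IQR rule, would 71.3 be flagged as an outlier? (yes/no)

IQR = Q3 − Q1 = 42.25 − 32.50 = 9.75.
Lower fence = Q1 − 2·IQR = 32.50 − 19.50 = 13.00.
Upper fence = Q3 + 2·IQR = 42.25 + 19.50 = 61.75.
71.3 lies above the upper fence.

yes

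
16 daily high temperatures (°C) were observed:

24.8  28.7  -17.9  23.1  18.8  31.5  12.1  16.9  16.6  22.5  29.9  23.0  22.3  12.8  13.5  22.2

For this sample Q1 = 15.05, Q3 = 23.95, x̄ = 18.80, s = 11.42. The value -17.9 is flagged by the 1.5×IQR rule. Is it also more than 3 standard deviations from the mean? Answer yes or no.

z = (-17.9 − 18.80) / 11.42 = -3.21.
|z| = 3.21 > 3.

yes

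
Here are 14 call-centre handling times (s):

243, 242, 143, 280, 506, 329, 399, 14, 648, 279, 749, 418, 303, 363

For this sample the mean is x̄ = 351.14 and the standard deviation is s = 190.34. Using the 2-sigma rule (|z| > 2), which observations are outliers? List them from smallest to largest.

Cutoffs at x̄ ± 2s: 351.14 ± 2·190.34 = [-29.54, 731.82].
749: z = 2.09, |z| > 2 → outlier.
Every other value lies within [-29.54, 731.82].

749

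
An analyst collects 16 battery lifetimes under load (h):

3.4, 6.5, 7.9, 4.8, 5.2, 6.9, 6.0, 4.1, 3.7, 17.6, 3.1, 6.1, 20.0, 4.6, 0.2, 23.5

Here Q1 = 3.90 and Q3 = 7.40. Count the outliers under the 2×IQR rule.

3

IQR = 3.50; fences at 3.90 − 7.00 = -3.10 and 7.40 + 7.00 = 14.40.
Outside the cutoffs: 17.6, 20.0, 23.5.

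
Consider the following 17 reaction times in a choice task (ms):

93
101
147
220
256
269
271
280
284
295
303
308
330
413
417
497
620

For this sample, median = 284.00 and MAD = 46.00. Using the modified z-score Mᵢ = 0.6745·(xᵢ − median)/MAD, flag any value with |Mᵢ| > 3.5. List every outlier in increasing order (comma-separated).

|Mᵢ| > 3.5 ⇔ |xᵢ − 284.00| > 3.5·46.00/0.6745 = 238.70.
So outliers lie outside [45.30, 522.70].
620: M = 4.93 → outlier.

620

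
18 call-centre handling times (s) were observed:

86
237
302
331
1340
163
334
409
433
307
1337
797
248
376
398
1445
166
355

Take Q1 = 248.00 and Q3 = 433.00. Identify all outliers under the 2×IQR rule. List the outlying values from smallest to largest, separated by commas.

1337, 1340, 1445

IQR = Q3 − Q1 = 433.00 − 248.00 = 185.00.
Lower fence = Q1 − 2·IQR = 248.00 − 370.00 = -122.00.
Upper fence = Q3 + 2·IQR = 433.00 + 370.00 = 803.00.
1337 > 803.00 → outlier.
1340 > 803.00 → outlier.
1445 > 803.00 → outlier.
All remaining values lie within [-122.00, 803.00].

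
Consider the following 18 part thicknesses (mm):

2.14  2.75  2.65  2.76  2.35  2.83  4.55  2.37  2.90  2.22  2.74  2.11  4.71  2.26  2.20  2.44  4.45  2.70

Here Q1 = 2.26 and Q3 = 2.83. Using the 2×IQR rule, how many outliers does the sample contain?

3

IQR = 0.57; fences at 2.26 − 1.14 = 1.12 and 2.83 + 1.14 = 3.97.
Outside the cutoffs: 4.45, 4.55, 4.71.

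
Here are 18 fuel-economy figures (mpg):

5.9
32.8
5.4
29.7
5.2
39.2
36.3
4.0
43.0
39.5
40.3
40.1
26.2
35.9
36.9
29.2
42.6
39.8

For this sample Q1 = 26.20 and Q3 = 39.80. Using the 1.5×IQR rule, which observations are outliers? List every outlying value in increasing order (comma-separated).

4.0, 5.2, 5.4

IQR = Q3 − Q1 = 39.80 − 26.20 = 13.60.
Lower fence = Q1 − 1.5·IQR = 26.20 − 20.40 = 5.80.
Upper fence = Q3 + 1.5·IQR = 39.80 + 20.40 = 60.20.
4.0 < 5.80 → outlier.
5.2 < 5.80 → outlier.
5.4 < 5.80 → outlier.
All remaining values lie within [5.80, 60.20].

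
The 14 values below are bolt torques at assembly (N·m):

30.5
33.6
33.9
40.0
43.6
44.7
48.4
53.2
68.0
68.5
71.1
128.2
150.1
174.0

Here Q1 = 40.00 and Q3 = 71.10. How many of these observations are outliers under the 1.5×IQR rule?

3

IQR = 31.10; fences at 40.00 − 46.65 = -6.65 and 71.10 + 46.65 = 117.75.
Outside the cutoffs: 128.2, 150.1, 174.0.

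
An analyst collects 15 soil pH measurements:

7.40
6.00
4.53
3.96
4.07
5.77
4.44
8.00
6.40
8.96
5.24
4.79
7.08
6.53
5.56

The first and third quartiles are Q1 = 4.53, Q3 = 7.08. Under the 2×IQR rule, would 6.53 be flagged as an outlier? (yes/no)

IQR = Q3 − Q1 = 7.08 − 4.53 = 2.55.
Lower fence = Q1 − 2·IQR = 4.53 − 5.10 = -0.57.
Upper fence = Q3 + 2·IQR = 7.08 + 5.10 = 12.18.
6.53 lies within [-0.57, 12.18].

no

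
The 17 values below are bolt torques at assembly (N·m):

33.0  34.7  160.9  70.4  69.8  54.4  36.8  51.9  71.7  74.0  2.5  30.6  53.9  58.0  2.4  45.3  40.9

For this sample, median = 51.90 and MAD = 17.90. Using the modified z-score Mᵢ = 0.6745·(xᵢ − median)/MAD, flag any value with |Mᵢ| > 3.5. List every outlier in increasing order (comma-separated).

|Mᵢ| > 3.5 ⇔ |xᵢ − 51.90| > 3.5·17.90/0.6745 = 92.88.
So outliers lie outside [-40.98, 144.78].
160.9: M = 4.11 → outlier.

160.9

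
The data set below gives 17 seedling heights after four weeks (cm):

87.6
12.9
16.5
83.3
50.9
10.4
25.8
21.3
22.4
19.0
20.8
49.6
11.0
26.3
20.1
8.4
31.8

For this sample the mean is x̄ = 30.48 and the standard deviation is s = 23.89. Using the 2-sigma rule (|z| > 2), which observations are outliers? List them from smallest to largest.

Cutoffs at x̄ ± 2s: 30.48 ± 2·23.89 = [-17.30, 78.26].
83.3: z = 2.21, |z| > 2 → outlier.
87.6: z = 2.39, |z| > 2 → outlier.
Every other value lies within [-17.30, 78.26].

83.3, 87.6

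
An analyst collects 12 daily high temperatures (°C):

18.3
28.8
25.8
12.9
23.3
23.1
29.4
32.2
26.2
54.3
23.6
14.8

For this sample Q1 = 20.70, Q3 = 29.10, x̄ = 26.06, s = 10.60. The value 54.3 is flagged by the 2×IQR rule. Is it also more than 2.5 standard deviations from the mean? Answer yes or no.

z = (54.3 − 26.06) / 10.60 = 2.66.
|z| = 2.66 > 2.5.

yes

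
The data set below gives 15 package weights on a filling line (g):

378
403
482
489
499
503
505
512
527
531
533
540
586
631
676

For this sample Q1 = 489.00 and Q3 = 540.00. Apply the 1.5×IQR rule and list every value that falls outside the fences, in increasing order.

IQR = Q3 − Q1 = 540.00 − 489.00 = 51.00.
Lower fence = Q1 − 1.5·IQR = 489.00 − 76.50 = 412.50.
Upper fence = Q3 + 1.5·IQR = 540.00 + 76.50 = 616.50.
378 < 412.50 → outlier.
403 < 412.50 → outlier.
631 > 616.50 → outlier.
676 > 616.50 → outlier.
All remaining values lie within [412.50, 616.50].

378, 403, 631, 676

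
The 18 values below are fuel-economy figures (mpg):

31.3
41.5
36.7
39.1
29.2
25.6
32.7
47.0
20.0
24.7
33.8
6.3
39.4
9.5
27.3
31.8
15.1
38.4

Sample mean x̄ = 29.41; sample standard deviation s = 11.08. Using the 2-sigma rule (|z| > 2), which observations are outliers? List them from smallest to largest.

Cutoffs at x̄ ± 2s: 29.41 ± 2·11.08 = [7.25, 51.57].
6.3: z = -2.09, |z| > 2 → outlier.
Every other value lies within [7.25, 51.57].

6.3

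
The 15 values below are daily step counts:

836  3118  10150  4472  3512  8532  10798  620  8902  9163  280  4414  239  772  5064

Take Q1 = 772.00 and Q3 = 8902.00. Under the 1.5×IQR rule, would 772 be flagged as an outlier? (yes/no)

no

IQR = Q3 − Q1 = 8902.00 − 772.00 = 8130.00.
Lower fence = Q1 − 1.5·IQR = 772.00 − 12195.00 = -11423.00.
Upper fence = Q3 + 1.5·IQR = 8902.00 + 12195.00 = 21097.00.
772 lies within [-11423.00, 21097.00].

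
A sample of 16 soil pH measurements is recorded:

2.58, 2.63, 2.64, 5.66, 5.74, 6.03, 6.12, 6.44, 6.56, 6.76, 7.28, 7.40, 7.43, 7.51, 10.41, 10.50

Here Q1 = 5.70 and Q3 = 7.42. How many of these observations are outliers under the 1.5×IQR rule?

IQR = 1.72; fences at 5.70 − 2.58 = 3.12 and 7.42 + 2.58 = 10.00.
Outside the cutoffs: 2.58, 2.63, 2.64, 10.41, 10.50.

5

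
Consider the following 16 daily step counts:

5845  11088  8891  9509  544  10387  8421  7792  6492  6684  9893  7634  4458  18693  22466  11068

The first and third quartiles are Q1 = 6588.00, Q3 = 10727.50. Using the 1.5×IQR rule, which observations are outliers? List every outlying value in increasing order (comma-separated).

IQR = Q3 − Q1 = 10727.50 − 6588.00 = 4139.50.
Lower fence = Q1 − 1.5·IQR = 6588.00 − 6209.25 = 378.75.
Upper fence = Q3 + 1.5·IQR = 10727.50 + 6209.25 = 16936.75.
18693 > 16936.75 → outlier.
22466 > 16936.75 → outlier.
All remaining values lie within [378.75, 16936.75].

18693, 22466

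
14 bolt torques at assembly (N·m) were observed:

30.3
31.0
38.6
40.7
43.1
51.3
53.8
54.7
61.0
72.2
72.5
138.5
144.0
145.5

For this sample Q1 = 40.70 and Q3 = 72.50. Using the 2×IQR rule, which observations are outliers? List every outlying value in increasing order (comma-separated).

138.5, 144.0, 145.5

IQR = Q3 − Q1 = 72.50 − 40.70 = 31.80.
Lower fence = Q1 − 2·IQR = 40.70 − 63.60 = -22.90.
Upper fence = Q3 + 2·IQR = 72.50 + 63.60 = 136.10.
138.5 > 136.10 → outlier.
144.0 > 136.10 → outlier.
145.5 > 136.10 → outlier.
All remaining values lie within [-22.90, 136.10].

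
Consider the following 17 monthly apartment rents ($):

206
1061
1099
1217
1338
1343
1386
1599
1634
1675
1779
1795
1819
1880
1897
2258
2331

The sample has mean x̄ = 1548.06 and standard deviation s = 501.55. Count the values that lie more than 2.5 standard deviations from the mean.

Cutoffs: x̄ ± 2.5s = [294.185, 2801.935].
Outside the cutoffs: 206.

1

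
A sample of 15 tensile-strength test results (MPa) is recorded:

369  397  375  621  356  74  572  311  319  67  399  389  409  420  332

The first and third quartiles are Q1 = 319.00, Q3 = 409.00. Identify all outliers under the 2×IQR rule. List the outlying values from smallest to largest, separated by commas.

IQR = Q3 − Q1 = 409.00 − 319.00 = 90.00.
Lower fence = Q1 − 2·IQR = 319.00 − 180.00 = 139.00.
Upper fence = Q3 + 2·IQR = 409.00 + 180.00 = 589.00.
67 < 139.00 → outlier.
74 < 139.00 → outlier.
621 > 589.00 → outlier.
All remaining values lie within [139.00, 589.00].

67, 74, 621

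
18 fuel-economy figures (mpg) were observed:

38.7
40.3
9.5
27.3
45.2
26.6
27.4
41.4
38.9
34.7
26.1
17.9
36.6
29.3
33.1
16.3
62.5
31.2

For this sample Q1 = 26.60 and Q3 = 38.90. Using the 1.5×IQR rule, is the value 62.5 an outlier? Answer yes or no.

IQR = Q3 − Q1 = 38.90 − 26.60 = 12.30.
Lower fence = Q1 − 1.5·IQR = 26.60 − 18.45 = 8.15.
Upper fence = Q3 + 1.5·IQR = 38.90 + 18.45 = 57.35.
62.5 lies above the upper fence.

yes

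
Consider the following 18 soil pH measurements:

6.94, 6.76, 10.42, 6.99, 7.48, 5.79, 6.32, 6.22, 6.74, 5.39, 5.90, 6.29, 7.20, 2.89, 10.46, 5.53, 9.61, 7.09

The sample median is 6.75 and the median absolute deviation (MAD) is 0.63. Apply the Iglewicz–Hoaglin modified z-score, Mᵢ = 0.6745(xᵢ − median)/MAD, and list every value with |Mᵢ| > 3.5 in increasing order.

|Mᵢ| > 3.5 ⇔ |xᵢ − 6.75| > 3.5·0.63/0.6745 = 3.27.
So outliers lie outside [3.48, 10.02].
2.89: M = -4.13 → outlier.
10.42: M = 3.93 → outlier.
10.46: M = 3.97 → outlier.

2.89, 10.42, 10.46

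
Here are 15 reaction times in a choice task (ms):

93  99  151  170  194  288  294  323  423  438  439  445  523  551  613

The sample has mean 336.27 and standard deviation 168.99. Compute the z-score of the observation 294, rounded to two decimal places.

z = (294 − 336.27) / 168.99 = -0.25.

-0.25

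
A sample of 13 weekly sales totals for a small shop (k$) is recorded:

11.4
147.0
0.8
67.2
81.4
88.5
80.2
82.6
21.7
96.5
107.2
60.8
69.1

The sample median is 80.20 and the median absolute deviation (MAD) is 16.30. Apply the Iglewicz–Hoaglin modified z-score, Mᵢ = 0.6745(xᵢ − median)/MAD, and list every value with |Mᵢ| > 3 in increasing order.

0.8

|Mᵢ| > 3 ⇔ |xᵢ − 80.20| > 3·16.30/0.6745 = 72.50.
So outliers lie outside [7.70, 152.70].
0.8: M = -3.29 → outlier.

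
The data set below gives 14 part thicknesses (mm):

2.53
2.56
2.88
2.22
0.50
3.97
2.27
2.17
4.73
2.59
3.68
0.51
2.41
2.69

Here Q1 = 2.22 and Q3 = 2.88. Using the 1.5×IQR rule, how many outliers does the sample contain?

IQR = 0.66; fences at 2.22 − 0.99 = 1.23 and 2.88 + 0.99 = 3.87.
Outside the cutoffs: 0.50, 0.51, 3.97, 4.73.

4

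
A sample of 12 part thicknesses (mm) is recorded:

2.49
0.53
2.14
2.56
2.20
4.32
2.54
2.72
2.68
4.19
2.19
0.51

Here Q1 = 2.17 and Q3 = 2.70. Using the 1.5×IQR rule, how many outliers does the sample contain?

4

IQR = 0.53; fences at 2.17 − 0.795 = 1.375 and 2.70 + 0.795 = 3.495.
Outside the cutoffs: 0.51, 0.53, 4.19, 4.32.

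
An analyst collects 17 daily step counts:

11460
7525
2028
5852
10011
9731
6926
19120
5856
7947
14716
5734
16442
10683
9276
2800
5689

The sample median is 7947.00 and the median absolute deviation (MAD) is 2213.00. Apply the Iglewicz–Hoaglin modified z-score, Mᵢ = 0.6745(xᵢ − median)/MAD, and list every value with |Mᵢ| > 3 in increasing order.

|Mᵢ| > 3 ⇔ |xᵢ − 7947.00| > 3·2213.00/0.6745 = 9842.85.
So outliers lie outside [-1895.85, 17789.85].
19120: M = 3.41 → outlier.

19120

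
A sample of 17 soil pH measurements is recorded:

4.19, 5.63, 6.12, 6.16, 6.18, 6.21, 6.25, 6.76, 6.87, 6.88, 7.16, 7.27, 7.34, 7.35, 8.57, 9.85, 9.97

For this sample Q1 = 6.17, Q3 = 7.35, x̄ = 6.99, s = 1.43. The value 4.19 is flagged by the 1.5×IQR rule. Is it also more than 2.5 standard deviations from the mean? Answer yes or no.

no

z = (4.19 − 6.99) / 1.43 = -1.96.
|z| = 1.96 ≤ 2.5.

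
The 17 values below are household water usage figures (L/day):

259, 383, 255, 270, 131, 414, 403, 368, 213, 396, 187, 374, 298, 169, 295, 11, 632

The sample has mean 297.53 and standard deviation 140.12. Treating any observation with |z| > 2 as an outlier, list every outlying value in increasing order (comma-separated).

11, 632

Cutoffs at x̄ ± 2s: 297.53 ± 2·140.12 = [17.29, 577.77].
11: z = -2.04, |z| > 2 → outlier.
632: z = 2.39, |z| > 2 → outlier.
Every other value lies within [17.29, 577.77].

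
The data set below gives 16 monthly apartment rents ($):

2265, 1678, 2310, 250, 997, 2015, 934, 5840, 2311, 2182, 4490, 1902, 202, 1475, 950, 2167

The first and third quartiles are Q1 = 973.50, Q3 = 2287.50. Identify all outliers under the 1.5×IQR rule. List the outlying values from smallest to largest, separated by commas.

IQR = Q3 − Q1 = 2287.50 − 973.50 = 1314.00.
Lower fence = Q1 − 1.5·IQR = 973.50 − 1971.00 = -997.50.
Upper fence = Q3 + 1.5·IQR = 2287.50 + 1971.00 = 4258.50.
4490 > 4258.50 → outlier.
5840 > 4258.50 → outlier.
All remaining values lie within [-997.50, 4258.50].

4490, 5840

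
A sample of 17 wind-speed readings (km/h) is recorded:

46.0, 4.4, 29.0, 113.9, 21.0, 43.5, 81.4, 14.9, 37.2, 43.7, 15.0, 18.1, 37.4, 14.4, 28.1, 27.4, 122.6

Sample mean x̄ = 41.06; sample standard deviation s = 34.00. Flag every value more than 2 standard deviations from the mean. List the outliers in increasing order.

Cutoffs at x̄ ± 2s: 41.06 ± 2·34.00 = [-26.94, 109.06].
113.9: z = 2.14, |z| > 2 → outlier.
122.6: z = 2.40, |z| > 2 → outlier.
Every other value lies within [-26.94, 109.06].

113.9, 122.6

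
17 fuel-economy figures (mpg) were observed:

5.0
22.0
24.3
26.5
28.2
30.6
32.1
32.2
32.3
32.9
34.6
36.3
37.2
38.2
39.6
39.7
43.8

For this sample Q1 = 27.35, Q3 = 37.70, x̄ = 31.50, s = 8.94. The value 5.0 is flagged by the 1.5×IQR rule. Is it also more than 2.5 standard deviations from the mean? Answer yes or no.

yes

z = (5.0 − 31.50) / 8.94 = -2.96.
|z| = 2.96 > 2.5.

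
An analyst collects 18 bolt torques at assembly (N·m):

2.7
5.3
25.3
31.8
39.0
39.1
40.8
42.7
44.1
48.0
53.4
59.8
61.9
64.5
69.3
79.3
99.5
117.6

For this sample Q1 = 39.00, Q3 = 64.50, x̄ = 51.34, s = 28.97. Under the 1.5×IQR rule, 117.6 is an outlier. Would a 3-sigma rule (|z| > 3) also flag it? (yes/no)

z = (117.6 − 51.34) / 28.97 = 2.29.
|z| = 2.29 ≤ 3.

no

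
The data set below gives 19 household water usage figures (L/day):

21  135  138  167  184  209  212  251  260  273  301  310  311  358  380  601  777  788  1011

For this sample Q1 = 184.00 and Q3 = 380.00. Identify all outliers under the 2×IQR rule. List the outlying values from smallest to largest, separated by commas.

IQR = Q3 − Q1 = 380.00 − 184.00 = 196.00.
Lower fence = Q1 − 2·IQR = 184.00 − 392.00 = -208.00.
Upper fence = Q3 + 2·IQR = 380.00 + 392.00 = 772.00.
777 > 772.00 → outlier.
788 > 772.00 → outlier.
1011 > 772.00 → outlier.
All remaining values lie within [-208.00, 772.00].

777, 788, 1011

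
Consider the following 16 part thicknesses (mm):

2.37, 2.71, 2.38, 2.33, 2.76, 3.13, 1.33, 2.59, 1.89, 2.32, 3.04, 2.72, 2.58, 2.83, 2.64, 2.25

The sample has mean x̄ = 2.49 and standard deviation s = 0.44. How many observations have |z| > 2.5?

Cutoffs: x̄ ± 2.5s = [1.39, 3.59].
Outside the cutoffs: 1.33.

1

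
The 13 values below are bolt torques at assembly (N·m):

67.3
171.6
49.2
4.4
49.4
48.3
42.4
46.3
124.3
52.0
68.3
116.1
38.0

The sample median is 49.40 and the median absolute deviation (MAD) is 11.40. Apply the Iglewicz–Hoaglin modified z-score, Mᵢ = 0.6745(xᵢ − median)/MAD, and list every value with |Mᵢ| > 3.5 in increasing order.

116.1, 124.3, 171.6

|Mᵢ| > 3.5 ⇔ |xᵢ − 49.40| > 3.5·11.40/0.6745 = 59.15.
So outliers lie outside [-9.75, 108.55].
116.1: M = 3.95 → outlier.
124.3: M = 4.43 → outlier.
171.6: M = 7.23 → outlier.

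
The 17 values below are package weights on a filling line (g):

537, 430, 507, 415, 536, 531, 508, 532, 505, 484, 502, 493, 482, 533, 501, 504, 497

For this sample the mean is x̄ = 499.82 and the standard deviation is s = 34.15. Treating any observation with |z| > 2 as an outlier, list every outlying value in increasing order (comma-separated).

415, 430

Cutoffs at x̄ ± 2s: 499.82 ± 2·34.15 = [431.52, 568.12].
415: z = -2.48, |z| > 2 → outlier.
430: z = -2.04, |z| > 2 → outlier.
Every other value lies within [431.52, 568.12].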